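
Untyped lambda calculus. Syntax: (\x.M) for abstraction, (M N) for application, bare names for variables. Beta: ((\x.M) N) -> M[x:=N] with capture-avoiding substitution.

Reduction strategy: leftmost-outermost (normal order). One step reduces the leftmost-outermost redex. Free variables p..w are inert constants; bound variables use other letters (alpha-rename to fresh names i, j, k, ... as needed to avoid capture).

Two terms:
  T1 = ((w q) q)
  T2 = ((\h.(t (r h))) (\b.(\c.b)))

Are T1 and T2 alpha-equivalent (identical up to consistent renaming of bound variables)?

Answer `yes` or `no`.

Term 1: ((w q) q)
Term 2: ((\h.(t (r h))) (\b.(\c.b)))
Alpha-equivalence: compare structure up to binder renaming.
Result: False

Answer: no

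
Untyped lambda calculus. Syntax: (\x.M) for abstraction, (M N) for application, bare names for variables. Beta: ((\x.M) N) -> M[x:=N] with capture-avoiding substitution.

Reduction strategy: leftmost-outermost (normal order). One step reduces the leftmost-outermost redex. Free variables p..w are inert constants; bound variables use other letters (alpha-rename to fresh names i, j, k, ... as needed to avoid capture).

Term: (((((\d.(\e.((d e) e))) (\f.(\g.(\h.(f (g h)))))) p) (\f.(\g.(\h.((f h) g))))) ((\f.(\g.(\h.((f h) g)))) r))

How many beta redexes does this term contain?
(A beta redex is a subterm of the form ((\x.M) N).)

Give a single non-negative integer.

Answer: 2

Derivation:
Term: (((((\d.(\e.((d e) e))) (\f.(\g.(\h.(f (g h)))))) p) (\f.(\g.(\h.((f h) g))))) ((\f.(\g.(\h.((f h) g)))) r))
  Redex: ((\d.(\e.((d e) e))) (\f.(\g.(\h.(f (g h))))))
  Redex: ((\f.(\g.(\h.((f h) g)))) r)
Total redexes: 2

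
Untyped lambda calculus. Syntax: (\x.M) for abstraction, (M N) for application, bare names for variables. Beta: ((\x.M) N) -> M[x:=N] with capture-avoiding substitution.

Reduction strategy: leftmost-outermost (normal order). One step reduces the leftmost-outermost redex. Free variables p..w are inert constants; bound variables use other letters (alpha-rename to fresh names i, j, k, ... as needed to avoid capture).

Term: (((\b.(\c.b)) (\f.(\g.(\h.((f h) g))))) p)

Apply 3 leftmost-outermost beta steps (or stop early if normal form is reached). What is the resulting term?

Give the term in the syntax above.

Step 0: (((\b.(\c.b)) (\f.(\g.(\h.((f h) g))))) p)
Step 1: ((\c.(\f.(\g.(\h.((f h) g))))) p)
Step 2: (\f.(\g.(\h.((f h) g))))
Step 3: (normal form reached)

Answer: (\f.(\g.(\h.((f h) g))))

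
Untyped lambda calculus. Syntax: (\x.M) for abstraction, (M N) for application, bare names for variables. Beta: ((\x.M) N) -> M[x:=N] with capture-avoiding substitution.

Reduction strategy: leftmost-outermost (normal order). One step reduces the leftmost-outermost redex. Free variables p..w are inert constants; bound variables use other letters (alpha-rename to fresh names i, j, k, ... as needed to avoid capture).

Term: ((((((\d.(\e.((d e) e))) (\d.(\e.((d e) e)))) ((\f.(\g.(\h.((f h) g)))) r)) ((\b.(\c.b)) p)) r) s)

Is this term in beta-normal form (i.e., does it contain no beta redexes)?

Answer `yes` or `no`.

Term: ((((((\d.(\e.((d e) e))) (\d.(\e.((d e) e)))) ((\f.(\g.(\h.((f h) g)))) r)) ((\b.(\c.b)) p)) r) s)
Found 3 beta redex(es).

Answer: no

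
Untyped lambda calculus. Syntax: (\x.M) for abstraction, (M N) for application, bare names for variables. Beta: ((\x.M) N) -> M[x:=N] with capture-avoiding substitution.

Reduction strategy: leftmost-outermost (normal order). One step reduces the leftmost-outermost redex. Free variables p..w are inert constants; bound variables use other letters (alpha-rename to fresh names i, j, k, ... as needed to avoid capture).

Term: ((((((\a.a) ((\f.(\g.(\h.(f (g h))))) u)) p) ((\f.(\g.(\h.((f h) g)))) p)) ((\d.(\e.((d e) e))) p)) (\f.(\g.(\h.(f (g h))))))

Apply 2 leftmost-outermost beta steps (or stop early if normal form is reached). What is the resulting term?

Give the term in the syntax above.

Step 0: ((((((\a.a) ((\f.(\g.(\h.(f (g h))))) u)) p) ((\f.(\g.(\h.((f h) g)))) p)) ((\d.(\e.((d e) e))) p)) (\f.(\g.(\h.(f (g h))))))
Step 1: ((((((\f.(\g.(\h.(f (g h))))) u) p) ((\f.(\g.(\h.((f h) g)))) p)) ((\d.(\e.((d e) e))) p)) (\f.(\g.(\h.(f (g h))))))
Step 2: (((((\g.(\h.(u (g h)))) p) ((\f.(\g.(\h.((f h) g)))) p)) ((\d.(\e.((d e) e))) p)) (\f.(\g.(\h.(f (g h))))))

Answer: (((((\g.(\h.(u (g h)))) p) ((\f.(\g.(\h.((f h) g)))) p)) ((\d.(\e.((d e) e))) p)) (\f.(\g.(\h.(f (g h))))))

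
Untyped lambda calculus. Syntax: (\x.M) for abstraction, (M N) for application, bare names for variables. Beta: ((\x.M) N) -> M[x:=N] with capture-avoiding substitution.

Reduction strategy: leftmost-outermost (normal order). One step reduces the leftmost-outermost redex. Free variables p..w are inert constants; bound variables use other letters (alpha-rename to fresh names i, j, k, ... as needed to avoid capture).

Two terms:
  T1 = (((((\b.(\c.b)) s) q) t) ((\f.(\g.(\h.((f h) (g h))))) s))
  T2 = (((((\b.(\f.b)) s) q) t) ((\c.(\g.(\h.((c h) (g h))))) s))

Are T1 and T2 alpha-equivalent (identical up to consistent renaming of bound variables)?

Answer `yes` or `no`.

Answer: yes

Derivation:
Term 1: (((((\b.(\c.b)) s) q) t) ((\f.(\g.(\h.((f h) (g h))))) s))
Term 2: (((((\b.(\f.b)) s) q) t) ((\c.(\g.(\h.((c h) (g h))))) s))
Alpha-equivalence: compare structure up to binder renaming.
Result: True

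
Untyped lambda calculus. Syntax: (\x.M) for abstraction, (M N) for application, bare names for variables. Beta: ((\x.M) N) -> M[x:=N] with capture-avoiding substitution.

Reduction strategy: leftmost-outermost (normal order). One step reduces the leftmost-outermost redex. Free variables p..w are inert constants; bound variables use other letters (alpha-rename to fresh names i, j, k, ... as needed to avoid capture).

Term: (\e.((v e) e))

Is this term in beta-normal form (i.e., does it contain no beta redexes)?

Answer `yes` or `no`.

Answer: yes

Derivation:
Term: (\e.((v e) e))
No beta redexes found.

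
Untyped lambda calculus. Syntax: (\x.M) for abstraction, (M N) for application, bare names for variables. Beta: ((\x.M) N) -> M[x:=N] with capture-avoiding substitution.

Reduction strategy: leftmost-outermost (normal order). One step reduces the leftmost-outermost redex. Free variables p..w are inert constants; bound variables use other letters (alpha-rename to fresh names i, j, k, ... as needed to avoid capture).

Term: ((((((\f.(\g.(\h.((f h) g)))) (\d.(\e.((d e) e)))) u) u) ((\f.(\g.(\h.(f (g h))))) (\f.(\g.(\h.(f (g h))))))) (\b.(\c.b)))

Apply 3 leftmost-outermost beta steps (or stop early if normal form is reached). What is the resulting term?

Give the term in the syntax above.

Step 0: ((((((\f.(\g.(\h.((f h) g)))) (\d.(\e.((d e) e)))) u) u) ((\f.(\g.(\h.(f (g h))))) (\f.(\g.(\h.(f (g h))))))) (\b.(\c.b)))
Step 1: (((((\g.(\h.(((\d.(\e.((d e) e))) h) g))) u) u) ((\f.(\g.(\h.(f (g h))))) (\f.(\g.(\h.(f (g h))))))) (\b.(\c.b)))
Step 2: ((((\h.(((\d.(\e.((d e) e))) h) u)) u) ((\f.(\g.(\h.(f (g h))))) (\f.(\g.(\h.(f (g h))))))) (\b.(\c.b)))
Step 3: (((((\d.(\e.((d e) e))) u) u) ((\f.(\g.(\h.(f (g h))))) (\f.(\g.(\h.(f (g h))))))) (\b.(\c.b)))

Answer: (((((\d.(\e.((d e) e))) u) u) ((\f.(\g.(\h.(f (g h))))) (\f.(\g.(\h.(f (g h))))))) (\b.(\c.b)))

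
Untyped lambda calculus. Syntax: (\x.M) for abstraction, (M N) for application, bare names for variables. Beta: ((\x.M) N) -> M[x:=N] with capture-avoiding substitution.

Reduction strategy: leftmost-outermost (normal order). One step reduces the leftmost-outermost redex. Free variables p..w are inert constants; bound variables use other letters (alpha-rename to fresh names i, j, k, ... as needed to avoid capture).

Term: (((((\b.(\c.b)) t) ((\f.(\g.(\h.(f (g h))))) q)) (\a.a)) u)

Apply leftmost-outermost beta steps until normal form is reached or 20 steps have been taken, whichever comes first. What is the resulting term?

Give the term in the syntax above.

Answer: ((t (\a.a)) u)

Derivation:
Step 0: (((((\b.(\c.b)) t) ((\f.(\g.(\h.(f (g h))))) q)) (\a.a)) u)
Step 1: ((((\c.t) ((\f.(\g.(\h.(f (g h))))) q)) (\a.a)) u)
Step 2: ((t (\a.a)) u)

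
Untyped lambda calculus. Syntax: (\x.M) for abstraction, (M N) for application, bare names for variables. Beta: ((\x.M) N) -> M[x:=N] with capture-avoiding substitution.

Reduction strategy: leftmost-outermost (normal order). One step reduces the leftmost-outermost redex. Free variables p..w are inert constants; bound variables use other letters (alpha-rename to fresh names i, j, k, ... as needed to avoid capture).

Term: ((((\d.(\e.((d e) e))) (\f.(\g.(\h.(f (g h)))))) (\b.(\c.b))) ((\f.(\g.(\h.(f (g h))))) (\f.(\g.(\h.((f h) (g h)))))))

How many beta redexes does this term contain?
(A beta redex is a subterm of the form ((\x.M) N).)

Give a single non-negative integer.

Answer: 2

Derivation:
Term: ((((\d.(\e.((d e) e))) (\f.(\g.(\h.(f (g h)))))) (\b.(\c.b))) ((\f.(\g.(\h.(f (g h))))) (\f.(\g.(\h.((f h) (g h)))))))
  Redex: ((\d.(\e.((d e) e))) (\f.(\g.(\h.(f (g h))))))
  Redex: ((\f.(\g.(\h.(f (g h))))) (\f.(\g.(\h.((f h) (g h))))))
Total redexes: 2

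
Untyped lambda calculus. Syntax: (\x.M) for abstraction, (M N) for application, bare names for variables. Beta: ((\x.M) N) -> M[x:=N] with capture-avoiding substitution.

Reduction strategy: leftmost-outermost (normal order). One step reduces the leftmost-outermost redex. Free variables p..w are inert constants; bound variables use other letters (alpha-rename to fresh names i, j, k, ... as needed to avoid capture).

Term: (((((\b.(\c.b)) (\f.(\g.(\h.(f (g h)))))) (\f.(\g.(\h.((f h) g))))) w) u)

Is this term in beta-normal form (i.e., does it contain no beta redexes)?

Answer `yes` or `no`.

Term: (((((\b.(\c.b)) (\f.(\g.(\h.(f (g h)))))) (\f.(\g.(\h.((f h) g))))) w) u)
Found 1 beta redex(es).

Answer: no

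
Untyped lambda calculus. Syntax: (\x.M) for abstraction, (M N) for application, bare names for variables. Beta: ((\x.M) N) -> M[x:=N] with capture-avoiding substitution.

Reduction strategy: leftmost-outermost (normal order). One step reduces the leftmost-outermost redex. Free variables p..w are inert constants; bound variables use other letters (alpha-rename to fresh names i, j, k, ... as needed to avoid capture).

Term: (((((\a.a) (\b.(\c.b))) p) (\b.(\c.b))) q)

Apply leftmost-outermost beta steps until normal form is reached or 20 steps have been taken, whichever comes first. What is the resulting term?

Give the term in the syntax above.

Answer: (p q)

Derivation:
Step 0: (((((\a.a) (\b.(\c.b))) p) (\b.(\c.b))) q)
Step 1: ((((\b.(\c.b)) p) (\b.(\c.b))) q)
Step 2: (((\c.p) (\b.(\c.b))) q)
Step 3: (p q)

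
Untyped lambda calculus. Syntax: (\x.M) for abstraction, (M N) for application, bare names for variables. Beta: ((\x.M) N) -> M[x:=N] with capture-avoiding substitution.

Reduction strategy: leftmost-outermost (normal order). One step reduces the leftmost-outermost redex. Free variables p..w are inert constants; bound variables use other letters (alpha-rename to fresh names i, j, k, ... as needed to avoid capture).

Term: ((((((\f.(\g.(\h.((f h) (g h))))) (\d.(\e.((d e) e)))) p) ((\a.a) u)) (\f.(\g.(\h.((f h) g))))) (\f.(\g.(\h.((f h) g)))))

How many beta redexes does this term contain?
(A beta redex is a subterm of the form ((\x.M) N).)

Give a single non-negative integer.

Answer: 2

Derivation:
Term: ((((((\f.(\g.(\h.((f h) (g h))))) (\d.(\e.((d e) e)))) p) ((\a.a) u)) (\f.(\g.(\h.((f h) g))))) (\f.(\g.(\h.((f h) g)))))
  Redex: ((\f.(\g.(\h.((f h) (g h))))) (\d.(\e.((d e) e))))
  Redex: ((\a.a) u)
Total redexes: 2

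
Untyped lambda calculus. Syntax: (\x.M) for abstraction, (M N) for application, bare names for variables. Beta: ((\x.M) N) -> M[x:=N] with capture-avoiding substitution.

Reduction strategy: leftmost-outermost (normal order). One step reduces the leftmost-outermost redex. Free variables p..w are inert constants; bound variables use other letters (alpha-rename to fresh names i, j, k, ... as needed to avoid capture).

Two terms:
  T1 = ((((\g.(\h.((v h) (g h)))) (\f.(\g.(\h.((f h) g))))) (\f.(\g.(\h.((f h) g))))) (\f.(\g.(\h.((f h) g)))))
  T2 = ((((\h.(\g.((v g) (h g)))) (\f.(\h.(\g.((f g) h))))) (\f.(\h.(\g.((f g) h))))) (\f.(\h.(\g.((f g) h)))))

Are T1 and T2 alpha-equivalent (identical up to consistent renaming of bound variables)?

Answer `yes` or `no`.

Answer: yes

Derivation:
Term 1: ((((\g.(\h.((v h) (g h)))) (\f.(\g.(\h.((f h) g))))) (\f.(\g.(\h.((f h) g))))) (\f.(\g.(\h.((f h) g)))))
Term 2: ((((\h.(\g.((v g) (h g)))) (\f.(\h.(\g.((f g) h))))) (\f.(\h.(\g.((f g) h))))) (\f.(\h.(\g.((f g) h)))))
Alpha-equivalence: compare structure up to binder renaming.
Result: True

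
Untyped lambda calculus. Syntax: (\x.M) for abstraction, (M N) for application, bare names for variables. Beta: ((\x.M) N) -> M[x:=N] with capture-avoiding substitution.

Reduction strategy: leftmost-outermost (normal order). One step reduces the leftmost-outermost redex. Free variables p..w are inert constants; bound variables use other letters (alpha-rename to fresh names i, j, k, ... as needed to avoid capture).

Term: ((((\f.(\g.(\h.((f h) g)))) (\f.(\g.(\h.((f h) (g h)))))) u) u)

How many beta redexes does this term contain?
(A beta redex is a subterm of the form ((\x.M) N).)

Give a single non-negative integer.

Answer: 1

Derivation:
Term: ((((\f.(\g.(\h.((f h) g)))) (\f.(\g.(\h.((f h) (g h)))))) u) u)
  Redex: ((\f.(\g.(\h.((f h) g)))) (\f.(\g.(\h.((f h) (g h))))))
Total redexes: 1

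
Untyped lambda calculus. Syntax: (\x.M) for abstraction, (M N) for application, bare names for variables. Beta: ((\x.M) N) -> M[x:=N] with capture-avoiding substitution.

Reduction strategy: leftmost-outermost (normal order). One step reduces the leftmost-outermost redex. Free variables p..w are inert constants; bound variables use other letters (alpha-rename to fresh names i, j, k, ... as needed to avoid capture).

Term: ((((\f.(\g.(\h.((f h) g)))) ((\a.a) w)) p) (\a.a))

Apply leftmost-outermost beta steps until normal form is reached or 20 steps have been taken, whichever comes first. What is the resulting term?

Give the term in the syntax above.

Step 0: ((((\f.(\g.(\h.((f h) g)))) ((\a.a) w)) p) (\a.a))
Step 1: (((\g.(\h.((((\a.a) w) h) g))) p) (\a.a))
Step 2: ((\h.((((\a.a) w) h) p)) (\a.a))
Step 3: ((((\a.a) w) (\a.a)) p)
Step 4: ((w (\a.a)) p)

Answer: ((w (\a.a)) p)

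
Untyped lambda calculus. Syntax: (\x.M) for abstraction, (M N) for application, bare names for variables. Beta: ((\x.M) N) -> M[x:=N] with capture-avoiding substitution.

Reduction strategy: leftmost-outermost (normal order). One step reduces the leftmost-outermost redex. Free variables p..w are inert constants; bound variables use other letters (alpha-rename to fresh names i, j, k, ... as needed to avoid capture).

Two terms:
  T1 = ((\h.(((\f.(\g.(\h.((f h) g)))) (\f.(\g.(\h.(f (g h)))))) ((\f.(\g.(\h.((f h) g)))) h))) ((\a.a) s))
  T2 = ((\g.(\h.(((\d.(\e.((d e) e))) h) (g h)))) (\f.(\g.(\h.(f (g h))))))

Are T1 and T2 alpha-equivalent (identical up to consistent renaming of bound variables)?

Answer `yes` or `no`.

Term 1: ((\h.(((\f.(\g.(\h.((f h) g)))) (\f.(\g.(\h.(f (g h)))))) ((\f.(\g.(\h.((f h) g)))) h))) ((\a.a) s))
Term 2: ((\g.(\h.(((\d.(\e.((d e) e))) h) (g h)))) (\f.(\g.(\h.(f (g h))))))
Alpha-equivalence: compare structure up to binder renaming.
Result: False

Answer: no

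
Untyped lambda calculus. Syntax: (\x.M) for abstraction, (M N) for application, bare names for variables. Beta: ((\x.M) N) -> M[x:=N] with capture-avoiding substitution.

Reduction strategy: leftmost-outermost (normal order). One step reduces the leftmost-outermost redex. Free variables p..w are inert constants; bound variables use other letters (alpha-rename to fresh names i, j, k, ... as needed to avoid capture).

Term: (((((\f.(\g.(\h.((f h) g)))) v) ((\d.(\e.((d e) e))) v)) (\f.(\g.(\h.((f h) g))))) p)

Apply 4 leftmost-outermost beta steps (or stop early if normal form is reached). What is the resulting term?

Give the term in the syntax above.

Step 0: (((((\f.(\g.(\h.((f h) g)))) v) ((\d.(\e.((d e) e))) v)) (\f.(\g.(\h.((f h) g))))) p)
Step 1: ((((\g.(\h.((v h) g))) ((\d.(\e.((d e) e))) v)) (\f.(\g.(\h.((f h) g))))) p)
Step 2: (((\h.((v h) ((\d.(\e.((d e) e))) v))) (\f.(\g.(\h.((f h) g))))) p)
Step 3: (((v (\f.(\g.(\h.((f h) g))))) ((\d.(\e.((d e) e))) v)) p)
Step 4: (((v (\f.(\g.(\h.((f h) g))))) (\e.((v e) e))) p)

Answer: (((v (\f.(\g.(\h.((f h) g))))) (\e.((v e) e))) p)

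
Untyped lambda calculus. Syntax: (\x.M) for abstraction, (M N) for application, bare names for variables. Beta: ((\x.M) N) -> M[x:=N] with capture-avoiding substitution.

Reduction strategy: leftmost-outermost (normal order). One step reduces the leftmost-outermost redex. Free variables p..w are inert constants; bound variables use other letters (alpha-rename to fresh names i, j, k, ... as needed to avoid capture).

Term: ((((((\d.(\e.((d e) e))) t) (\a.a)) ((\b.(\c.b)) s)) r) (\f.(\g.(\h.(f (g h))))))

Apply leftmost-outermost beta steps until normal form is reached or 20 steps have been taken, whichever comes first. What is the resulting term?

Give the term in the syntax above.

Step 0: ((((((\d.(\e.((d e) e))) t) (\a.a)) ((\b.(\c.b)) s)) r) (\f.(\g.(\h.(f (g h))))))
Step 1: (((((\e.((t e) e)) (\a.a)) ((\b.(\c.b)) s)) r) (\f.(\g.(\h.(f (g h))))))
Step 2: (((((t (\a.a)) (\a.a)) ((\b.(\c.b)) s)) r) (\f.(\g.(\h.(f (g h))))))
Step 3: (((((t (\a.a)) (\a.a)) (\c.s)) r) (\f.(\g.(\h.(f (g h))))))

Answer: (((((t (\a.a)) (\a.a)) (\c.s)) r) (\f.(\g.(\h.(f (g h))))))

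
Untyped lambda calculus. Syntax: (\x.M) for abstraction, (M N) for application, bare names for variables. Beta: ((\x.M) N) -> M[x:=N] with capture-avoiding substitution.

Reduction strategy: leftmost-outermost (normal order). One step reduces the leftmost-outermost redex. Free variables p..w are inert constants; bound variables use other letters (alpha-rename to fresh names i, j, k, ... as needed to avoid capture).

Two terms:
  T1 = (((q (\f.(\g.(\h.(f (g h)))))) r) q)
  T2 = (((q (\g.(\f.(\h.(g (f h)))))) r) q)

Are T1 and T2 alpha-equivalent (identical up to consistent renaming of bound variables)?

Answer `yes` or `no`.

Answer: yes

Derivation:
Term 1: (((q (\f.(\g.(\h.(f (g h)))))) r) q)
Term 2: (((q (\g.(\f.(\h.(g (f h)))))) r) q)
Alpha-equivalence: compare structure up to binder renaming.
Result: True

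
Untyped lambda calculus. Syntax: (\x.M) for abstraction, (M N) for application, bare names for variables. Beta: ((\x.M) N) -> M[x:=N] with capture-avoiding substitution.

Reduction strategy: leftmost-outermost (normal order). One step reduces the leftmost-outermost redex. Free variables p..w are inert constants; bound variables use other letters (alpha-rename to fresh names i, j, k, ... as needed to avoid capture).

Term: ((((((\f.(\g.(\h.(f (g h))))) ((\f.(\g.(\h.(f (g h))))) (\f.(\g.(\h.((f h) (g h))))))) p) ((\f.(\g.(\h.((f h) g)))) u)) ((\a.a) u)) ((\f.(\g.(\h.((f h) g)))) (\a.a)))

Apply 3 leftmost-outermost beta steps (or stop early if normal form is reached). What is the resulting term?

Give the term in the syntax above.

Step 0: ((((((\f.(\g.(\h.(f (g h))))) ((\f.(\g.(\h.(f (g h))))) (\f.(\g.(\h.((f h) (g h))))))) p) ((\f.(\g.(\h.((f h) g)))) u)) ((\a.a) u)) ((\f.(\g.(\h.((f h) g)))) (\a.a)))
Step 1: (((((\g.(\h.(((\f.(\g.(\h.(f (g h))))) (\f.(\g.(\h.((f h) (g h)))))) (g h)))) p) ((\f.(\g.(\h.((f h) g)))) u)) ((\a.a) u)) ((\f.(\g.(\h.((f h) g)))) (\a.a)))
Step 2: ((((\h.(((\f.(\g.(\h.(f (g h))))) (\f.(\g.(\h.((f h) (g h)))))) (p h))) ((\f.(\g.(\h.((f h) g)))) u)) ((\a.a) u)) ((\f.(\g.(\h.((f h) g)))) (\a.a)))
Step 3: (((((\f.(\g.(\h.(f (g h))))) (\f.(\g.(\h.((f h) (g h)))))) (p ((\f.(\g.(\h.((f h) g)))) u))) ((\a.a) u)) ((\f.(\g.(\h.((f h) g)))) (\a.a)))

Answer: (((((\f.(\g.(\h.(f (g h))))) (\f.(\g.(\h.((f h) (g h)))))) (p ((\f.(\g.(\h.((f h) g)))) u))) ((\a.a) u)) ((\f.(\g.(\h.((f h) g)))) (\a.a)))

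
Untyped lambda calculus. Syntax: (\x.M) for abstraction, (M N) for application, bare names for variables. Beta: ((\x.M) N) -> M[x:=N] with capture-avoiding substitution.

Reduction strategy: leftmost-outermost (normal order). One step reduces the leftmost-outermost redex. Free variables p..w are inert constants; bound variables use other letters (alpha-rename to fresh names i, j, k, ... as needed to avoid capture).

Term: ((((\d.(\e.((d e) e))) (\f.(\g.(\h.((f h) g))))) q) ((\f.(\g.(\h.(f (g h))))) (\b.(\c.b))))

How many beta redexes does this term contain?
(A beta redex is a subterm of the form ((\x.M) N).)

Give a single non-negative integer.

Answer: 2

Derivation:
Term: ((((\d.(\e.((d e) e))) (\f.(\g.(\h.((f h) g))))) q) ((\f.(\g.(\h.(f (g h))))) (\b.(\c.b))))
  Redex: ((\d.(\e.((d e) e))) (\f.(\g.(\h.((f h) g)))))
  Redex: ((\f.(\g.(\h.(f (g h))))) (\b.(\c.b)))
Total redexes: 2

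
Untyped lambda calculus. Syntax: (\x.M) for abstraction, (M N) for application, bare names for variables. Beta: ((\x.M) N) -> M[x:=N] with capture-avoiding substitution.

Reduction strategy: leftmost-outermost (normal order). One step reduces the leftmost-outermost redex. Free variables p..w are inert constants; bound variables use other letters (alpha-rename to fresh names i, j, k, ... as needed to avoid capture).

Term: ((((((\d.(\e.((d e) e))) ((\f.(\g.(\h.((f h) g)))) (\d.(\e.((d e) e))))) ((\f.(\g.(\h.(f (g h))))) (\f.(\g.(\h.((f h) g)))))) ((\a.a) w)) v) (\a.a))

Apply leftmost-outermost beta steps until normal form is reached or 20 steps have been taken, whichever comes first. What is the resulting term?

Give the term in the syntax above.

Step 0: ((((((\d.(\e.((d e) e))) ((\f.(\g.(\h.((f h) g)))) (\d.(\e.((d e) e))))) ((\f.(\g.(\h.(f (g h))))) (\f.(\g.(\h.((f h) g)))))) ((\a.a) w)) v) (\a.a))
Step 1: (((((\e.((((\f.(\g.(\h.((f h) g)))) (\d.(\e.((d e) e)))) e) e)) ((\f.(\g.(\h.(f (g h))))) (\f.(\g.(\h.((f h) g)))))) ((\a.a) w)) v) (\a.a))
Step 2: (((((((\f.(\g.(\h.((f h) g)))) (\d.(\e.((d e) e)))) ((\f.(\g.(\h.(f (g h))))) (\f.(\g.(\h.((f h) g)))))) ((\f.(\g.(\h.(f (g h))))) (\f.(\g.(\h.((f h) g)))))) ((\a.a) w)) v) (\a.a))
Step 3: ((((((\g.(\h.(((\d.(\e.((d e) e))) h) g))) ((\f.(\g.(\h.(f (g h))))) (\f.(\g.(\h.((f h) g)))))) ((\f.(\g.(\h.(f (g h))))) (\f.(\g.(\h.((f h) g)))))) ((\a.a) w)) v) (\a.a))
Step 4: (((((\h.(((\d.(\e.((d e) e))) h) ((\f.(\g.(\h.(f (g h))))) (\f.(\g.(\h.((f h) g))))))) ((\f.(\g.(\h.(f (g h))))) (\f.(\g.(\h.((f h) g)))))) ((\a.a) w)) v) (\a.a))
Step 5: ((((((\d.(\e.((d e) e))) ((\f.(\g.(\h.(f (g h))))) (\f.(\g.(\h.((f h) g)))))) ((\f.(\g.(\h.(f (g h))))) (\f.(\g.(\h.((f h) g)))))) ((\a.a) w)) v) (\a.a))
Step 6: (((((\e.((((\f.(\g.(\h.(f (g h))))) (\f.(\g.(\h.((f h) g))))) e) e)) ((\f.(\g.(\h.(f (g h))))) (\f.(\g.(\h.((f h) g)))))) ((\a.a) w)) v) (\a.a))
Step 7: (((((((\f.(\g.(\h.(f (g h))))) (\f.(\g.(\h.((f h) g))))) ((\f.(\g.(\h.(f (g h))))) (\f.(\g.(\h.((f h) g)))))) ((\f.(\g.(\h.(f (g h))))) (\f.(\g.(\h.((f h) g)))))) ((\a.a) w)) v) (\a.a))
Step 8: ((((((\g.(\h.((\f.(\g.(\h.((f h) g)))) (g h)))) ((\f.(\g.(\h.(f (g h))))) (\f.(\g.(\h.((f h) g)))))) ((\f.(\g.(\h.(f (g h))))) (\f.(\g.(\h.((f h) g)))))) ((\a.a) w)) v) (\a.a))
Step 9: (((((\h.((\f.(\g.(\h.((f h) g)))) (((\f.(\g.(\h.(f (g h))))) (\f.(\g.(\h.((f h) g))))) h))) ((\f.(\g.(\h.(f (g h))))) (\f.(\g.(\h.((f h) g)))))) ((\a.a) w)) v) (\a.a))
Step 10: (((((\f.(\g.(\h.((f h) g)))) (((\f.(\g.(\h.(f (g h))))) (\f.(\g.(\h.((f h) g))))) ((\f.(\g.(\h.(f (g h))))) (\f.(\g.(\h.((f h) g))))))) ((\a.a) w)) v) (\a.a))
Step 11: ((((\g.(\h.(((((\f.(\g.(\h.(f (g h))))) (\f.(\g.(\h.((f h) g))))) ((\f.(\g.(\h.(f (g h))))) (\f.(\g.(\h.((f h) g)))))) h) g))) ((\a.a) w)) v) (\a.a))
Step 12: (((\h.(((((\f.(\g.(\h.(f (g h))))) (\f.(\g.(\h.((f h) g))))) ((\f.(\g.(\h.(f (g h))))) (\f.(\g.(\h.((f h) g)))))) h) ((\a.a) w))) v) (\a.a))
Step 13: ((((((\f.(\g.(\h.(f (g h))))) (\f.(\g.(\h.((f h) g))))) ((\f.(\g.(\h.(f (g h))))) (\f.(\g.(\h.((f h) g)))))) v) ((\a.a) w)) (\a.a))
Step 14: (((((\g.(\h.((\f.(\g.(\h.((f h) g)))) (g h)))) ((\f.(\g.(\h.(f (g h))))) (\f.(\g.(\h.((f h) g)))))) v) ((\a.a) w)) (\a.a))
Step 15: ((((\h.((\f.(\g.(\h.((f h) g)))) (((\f.(\g.(\h.(f (g h))))) (\f.(\g.(\h.((f h) g))))) h))) v) ((\a.a) w)) (\a.a))
Step 16: ((((\f.(\g.(\h.((f h) g)))) (((\f.(\g.(\h.(f (g h))))) (\f.(\g.(\h.((f h) g))))) v)) ((\a.a) w)) (\a.a))
Step 17: (((\g.(\h.(((((\f.(\g.(\h.(f (g h))))) (\f.(\g.(\h.((f h) g))))) v) h) g))) ((\a.a) w)) (\a.a))
Step 18: ((\h.(((((\f.(\g.(\h.(f (g h))))) (\f.(\g.(\h.((f h) g))))) v) h) ((\a.a) w))) (\a.a))
Step 19: (((((\f.(\g.(\h.(f (g h))))) (\f.(\g.(\h.((f h) g))))) v) (\a.a)) ((\a.a) w))
Step 20: ((((\g.(\h.((\f.(\g.(\h.((f h) g)))) (g h)))) v) (\a.a)) ((\a.a) w))

Answer: ((((\g.(\h.((\f.(\g.(\h.((f h) g)))) (g h)))) v) (\a.a)) ((\a.a) w))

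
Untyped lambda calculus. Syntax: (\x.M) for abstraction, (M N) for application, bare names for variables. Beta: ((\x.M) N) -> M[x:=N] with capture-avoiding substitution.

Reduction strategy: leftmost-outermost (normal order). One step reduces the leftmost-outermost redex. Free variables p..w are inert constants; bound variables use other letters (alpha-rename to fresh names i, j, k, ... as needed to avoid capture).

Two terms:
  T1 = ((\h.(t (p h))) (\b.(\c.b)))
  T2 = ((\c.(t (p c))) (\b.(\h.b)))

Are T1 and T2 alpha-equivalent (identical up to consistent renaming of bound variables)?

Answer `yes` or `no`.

Term 1: ((\h.(t (p h))) (\b.(\c.b)))
Term 2: ((\c.(t (p c))) (\b.(\h.b)))
Alpha-equivalence: compare structure up to binder renaming.
Result: True

Answer: yes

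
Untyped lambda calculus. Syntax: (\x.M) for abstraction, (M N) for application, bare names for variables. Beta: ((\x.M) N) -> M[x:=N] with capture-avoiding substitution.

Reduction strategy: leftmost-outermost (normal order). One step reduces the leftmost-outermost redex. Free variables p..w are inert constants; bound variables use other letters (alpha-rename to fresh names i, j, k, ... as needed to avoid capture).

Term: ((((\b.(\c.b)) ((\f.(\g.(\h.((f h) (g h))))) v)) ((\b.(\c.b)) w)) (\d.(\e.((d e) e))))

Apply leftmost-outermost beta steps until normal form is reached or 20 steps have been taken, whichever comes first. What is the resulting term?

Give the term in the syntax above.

Step 0: ((((\b.(\c.b)) ((\f.(\g.(\h.((f h) (g h))))) v)) ((\b.(\c.b)) w)) (\d.(\e.((d e) e))))
Step 1: (((\c.((\f.(\g.(\h.((f h) (g h))))) v)) ((\b.(\c.b)) w)) (\d.(\e.((d e) e))))
Step 2: (((\f.(\g.(\h.((f h) (g h))))) v) (\d.(\e.((d e) e))))
Step 3: ((\g.(\h.((v h) (g h)))) (\d.(\e.((d e) e))))
Step 4: (\h.((v h) ((\d.(\e.((d e) e))) h)))
Step 5: (\h.((v h) (\e.((h e) e))))

Answer: (\h.((v h) (\e.((h e) e))))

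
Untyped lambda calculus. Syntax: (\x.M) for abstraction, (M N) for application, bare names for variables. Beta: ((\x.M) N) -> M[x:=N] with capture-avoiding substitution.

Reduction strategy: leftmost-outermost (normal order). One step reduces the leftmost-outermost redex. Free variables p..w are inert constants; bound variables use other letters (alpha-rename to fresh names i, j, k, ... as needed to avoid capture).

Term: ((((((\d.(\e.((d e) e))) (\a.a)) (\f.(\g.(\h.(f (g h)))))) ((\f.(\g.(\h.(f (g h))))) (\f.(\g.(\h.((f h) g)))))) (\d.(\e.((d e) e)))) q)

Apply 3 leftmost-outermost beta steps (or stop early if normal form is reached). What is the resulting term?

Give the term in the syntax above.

Answer: (((((\f.(\g.(\h.(f (g h))))) (\f.(\g.(\h.(f (g h)))))) ((\f.(\g.(\h.(f (g h))))) (\f.(\g.(\h.((f h) g)))))) (\d.(\e.((d e) e)))) q)

Derivation:
Step 0: ((((((\d.(\e.((d e) e))) (\a.a)) (\f.(\g.(\h.(f (g h)))))) ((\f.(\g.(\h.(f (g h))))) (\f.(\g.(\h.((f h) g)))))) (\d.(\e.((d e) e)))) q)
Step 1: (((((\e.(((\a.a) e) e)) (\f.(\g.(\h.(f (g h)))))) ((\f.(\g.(\h.(f (g h))))) (\f.(\g.(\h.((f h) g)))))) (\d.(\e.((d e) e)))) q)
Step 2: ((((((\a.a) (\f.(\g.(\h.(f (g h)))))) (\f.(\g.(\h.(f (g h)))))) ((\f.(\g.(\h.(f (g h))))) (\f.(\g.(\h.((f h) g)))))) (\d.(\e.((d e) e)))) q)
Step 3: (((((\f.(\g.(\h.(f (g h))))) (\f.(\g.(\h.(f (g h)))))) ((\f.(\g.(\h.(f (g h))))) (\f.(\g.(\h.((f h) g)))))) (\d.(\e.((d e) e)))) q)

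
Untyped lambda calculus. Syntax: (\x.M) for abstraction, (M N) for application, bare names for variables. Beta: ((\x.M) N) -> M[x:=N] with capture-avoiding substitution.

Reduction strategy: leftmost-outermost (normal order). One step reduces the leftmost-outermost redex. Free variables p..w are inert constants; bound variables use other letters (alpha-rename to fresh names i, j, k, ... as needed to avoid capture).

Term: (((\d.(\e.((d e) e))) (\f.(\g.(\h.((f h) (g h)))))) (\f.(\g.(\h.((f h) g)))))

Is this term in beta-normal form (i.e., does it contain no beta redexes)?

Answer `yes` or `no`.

Answer: no

Derivation:
Term: (((\d.(\e.((d e) e))) (\f.(\g.(\h.((f h) (g h)))))) (\f.(\g.(\h.((f h) g)))))
Found 1 beta redex(es).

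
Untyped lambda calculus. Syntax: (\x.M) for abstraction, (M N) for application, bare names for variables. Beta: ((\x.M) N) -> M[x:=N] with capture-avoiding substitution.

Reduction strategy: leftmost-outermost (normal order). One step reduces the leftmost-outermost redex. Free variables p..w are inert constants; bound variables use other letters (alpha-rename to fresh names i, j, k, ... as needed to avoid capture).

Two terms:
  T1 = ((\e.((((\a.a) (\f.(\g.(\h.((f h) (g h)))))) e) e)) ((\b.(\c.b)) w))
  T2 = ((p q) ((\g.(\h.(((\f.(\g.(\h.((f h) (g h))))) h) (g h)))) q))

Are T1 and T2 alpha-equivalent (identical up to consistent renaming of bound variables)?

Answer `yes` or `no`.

Answer: no

Derivation:
Term 1: ((\e.((((\a.a) (\f.(\g.(\h.((f h) (g h)))))) e) e)) ((\b.(\c.b)) w))
Term 2: ((p q) ((\g.(\h.(((\f.(\g.(\h.((f h) (g h))))) h) (g h)))) q))
Alpha-equivalence: compare structure up to binder renaming.
Result: False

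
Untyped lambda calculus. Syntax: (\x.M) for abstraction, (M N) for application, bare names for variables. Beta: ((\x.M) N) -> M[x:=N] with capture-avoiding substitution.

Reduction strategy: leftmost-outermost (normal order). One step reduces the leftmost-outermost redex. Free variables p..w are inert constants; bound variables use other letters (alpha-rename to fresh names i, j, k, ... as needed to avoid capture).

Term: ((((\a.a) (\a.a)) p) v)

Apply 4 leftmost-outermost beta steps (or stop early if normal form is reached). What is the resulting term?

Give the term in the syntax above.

Answer: (p v)

Derivation:
Step 0: ((((\a.a) (\a.a)) p) v)
Step 1: (((\a.a) p) v)
Step 2: (p v)
Step 3: (normal form reached)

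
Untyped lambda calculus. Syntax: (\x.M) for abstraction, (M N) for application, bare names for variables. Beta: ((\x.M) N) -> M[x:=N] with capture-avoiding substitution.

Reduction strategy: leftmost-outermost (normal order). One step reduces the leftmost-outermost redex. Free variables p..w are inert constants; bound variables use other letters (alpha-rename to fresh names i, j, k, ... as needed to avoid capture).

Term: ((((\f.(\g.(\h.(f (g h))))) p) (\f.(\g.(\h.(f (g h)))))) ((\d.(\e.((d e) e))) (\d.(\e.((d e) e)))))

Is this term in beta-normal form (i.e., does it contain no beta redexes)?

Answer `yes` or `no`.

Answer: no

Derivation:
Term: ((((\f.(\g.(\h.(f (g h))))) p) (\f.(\g.(\h.(f (g h)))))) ((\d.(\e.((d e) e))) (\d.(\e.((d e) e)))))
Found 2 beta redex(es).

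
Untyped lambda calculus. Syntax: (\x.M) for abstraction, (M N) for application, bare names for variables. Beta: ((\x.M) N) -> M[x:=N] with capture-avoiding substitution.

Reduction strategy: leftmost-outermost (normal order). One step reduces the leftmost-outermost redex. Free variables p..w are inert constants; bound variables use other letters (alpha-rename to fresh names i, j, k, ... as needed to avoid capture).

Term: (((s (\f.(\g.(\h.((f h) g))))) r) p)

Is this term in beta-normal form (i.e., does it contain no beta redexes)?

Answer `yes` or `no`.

Answer: yes

Derivation:
Term: (((s (\f.(\g.(\h.((f h) g))))) r) p)
No beta redexes found.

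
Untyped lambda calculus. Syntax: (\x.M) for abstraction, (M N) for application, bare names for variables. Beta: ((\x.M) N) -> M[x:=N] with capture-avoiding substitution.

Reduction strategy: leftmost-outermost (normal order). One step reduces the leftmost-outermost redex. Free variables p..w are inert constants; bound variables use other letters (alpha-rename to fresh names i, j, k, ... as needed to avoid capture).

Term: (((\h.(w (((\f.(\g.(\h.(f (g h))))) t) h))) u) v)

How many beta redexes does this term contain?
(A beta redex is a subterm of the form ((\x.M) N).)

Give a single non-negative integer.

Answer: 2

Derivation:
Term: (((\h.(w (((\f.(\g.(\h.(f (g h))))) t) h))) u) v)
  Redex: ((\h.(w (((\f.(\g.(\h.(f (g h))))) t) h))) u)
  Redex: ((\f.(\g.(\h.(f (g h))))) t)
Total redexes: 2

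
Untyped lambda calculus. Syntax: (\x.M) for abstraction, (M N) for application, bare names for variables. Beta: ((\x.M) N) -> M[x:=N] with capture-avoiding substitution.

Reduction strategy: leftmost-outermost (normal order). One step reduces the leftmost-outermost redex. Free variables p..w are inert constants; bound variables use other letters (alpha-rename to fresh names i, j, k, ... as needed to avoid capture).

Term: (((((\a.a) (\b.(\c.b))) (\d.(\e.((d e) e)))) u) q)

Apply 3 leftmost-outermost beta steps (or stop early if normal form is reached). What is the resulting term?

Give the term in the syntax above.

Step 0: (((((\a.a) (\b.(\c.b))) (\d.(\e.((d e) e)))) u) q)
Step 1: ((((\b.(\c.b)) (\d.(\e.((d e) e)))) u) q)
Step 2: (((\c.(\d.(\e.((d e) e)))) u) q)
Step 3: ((\d.(\e.((d e) e))) q)

Answer: ((\d.(\e.((d e) e))) q)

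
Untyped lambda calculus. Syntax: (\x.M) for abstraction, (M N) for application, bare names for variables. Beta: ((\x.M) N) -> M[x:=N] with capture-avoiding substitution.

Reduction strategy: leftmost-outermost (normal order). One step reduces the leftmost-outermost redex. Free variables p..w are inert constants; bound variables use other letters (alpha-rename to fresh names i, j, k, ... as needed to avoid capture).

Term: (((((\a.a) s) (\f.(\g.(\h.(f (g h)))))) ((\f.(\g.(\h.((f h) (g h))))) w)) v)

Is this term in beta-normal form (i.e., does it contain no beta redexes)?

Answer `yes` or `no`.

Answer: no

Derivation:
Term: (((((\a.a) s) (\f.(\g.(\h.(f (g h)))))) ((\f.(\g.(\h.((f h) (g h))))) w)) v)
Found 2 beta redex(es).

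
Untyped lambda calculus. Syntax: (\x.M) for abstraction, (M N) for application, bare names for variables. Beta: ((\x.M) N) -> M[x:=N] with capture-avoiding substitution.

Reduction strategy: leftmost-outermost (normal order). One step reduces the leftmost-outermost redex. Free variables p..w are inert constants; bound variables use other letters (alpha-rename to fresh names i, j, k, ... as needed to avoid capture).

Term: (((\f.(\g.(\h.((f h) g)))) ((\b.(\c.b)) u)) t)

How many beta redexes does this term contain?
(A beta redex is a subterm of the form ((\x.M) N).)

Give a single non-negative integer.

Term: (((\f.(\g.(\h.((f h) g)))) ((\b.(\c.b)) u)) t)
  Redex: ((\f.(\g.(\h.((f h) g)))) ((\b.(\c.b)) u))
  Redex: ((\b.(\c.b)) u)
Total redexes: 2

Answer: 2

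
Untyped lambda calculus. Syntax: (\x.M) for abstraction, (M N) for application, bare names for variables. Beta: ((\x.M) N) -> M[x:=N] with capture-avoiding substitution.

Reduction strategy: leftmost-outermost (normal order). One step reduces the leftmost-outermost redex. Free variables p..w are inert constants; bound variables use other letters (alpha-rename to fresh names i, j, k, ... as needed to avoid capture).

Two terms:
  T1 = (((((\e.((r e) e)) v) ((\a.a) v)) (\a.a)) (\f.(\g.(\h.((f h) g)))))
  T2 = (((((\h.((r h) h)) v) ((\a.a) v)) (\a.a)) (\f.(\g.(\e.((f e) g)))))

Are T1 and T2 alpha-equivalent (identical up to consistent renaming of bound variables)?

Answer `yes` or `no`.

Answer: yes

Derivation:
Term 1: (((((\e.((r e) e)) v) ((\a.a) v)) (\a.a)) (\f.(\g.(\h.((f h) g)))))
Term 2: (((((\h.((r h) h)) v) ((\a.a) v)) (\a.a)) (\f.(\g.(\e.((f e) g)))))
Alpha-equivalence: compare structure up to binder renaming.
Result: True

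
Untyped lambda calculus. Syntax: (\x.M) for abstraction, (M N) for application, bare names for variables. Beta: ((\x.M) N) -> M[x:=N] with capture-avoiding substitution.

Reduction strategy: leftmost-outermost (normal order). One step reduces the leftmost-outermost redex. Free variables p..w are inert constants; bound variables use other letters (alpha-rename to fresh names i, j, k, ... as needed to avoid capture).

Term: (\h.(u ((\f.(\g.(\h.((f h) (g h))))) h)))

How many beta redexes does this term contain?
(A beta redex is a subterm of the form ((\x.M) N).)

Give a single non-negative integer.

Answer: 1

Derivation:
Term: (\h.(u ((\f.(\g.(\h.((f h) (g h))))) h)))
  Redex: ((\f.(\g.(\h.((f h) (g h))))) h)
Total redexes: 1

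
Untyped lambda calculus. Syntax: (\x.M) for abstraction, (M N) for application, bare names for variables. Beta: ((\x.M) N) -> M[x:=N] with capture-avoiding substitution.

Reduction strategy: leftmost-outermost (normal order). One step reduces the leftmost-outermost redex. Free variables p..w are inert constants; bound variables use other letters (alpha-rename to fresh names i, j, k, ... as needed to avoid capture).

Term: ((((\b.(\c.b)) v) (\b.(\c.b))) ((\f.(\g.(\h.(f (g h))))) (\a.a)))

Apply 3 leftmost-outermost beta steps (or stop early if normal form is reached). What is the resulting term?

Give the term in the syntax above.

Step 0: ((((\b.(\c.b)) v) (\b.(\c.b))) ((\f.(\g.(\h.(f (g h))))) (\a.a)))
Step 1: (((\c.v) (\b.(\c.b))) ((\f.(\g.(\h.(f (g h))))) (\a.a)))
Step 2: (v ((\f.(\g.(\h.(f (g h))))) (\a.a)))
Step 3: (v (\g.(\h.((\a.a) (g h)))))

Answer: (v (\g.(\h.((\a.a) (g h)))))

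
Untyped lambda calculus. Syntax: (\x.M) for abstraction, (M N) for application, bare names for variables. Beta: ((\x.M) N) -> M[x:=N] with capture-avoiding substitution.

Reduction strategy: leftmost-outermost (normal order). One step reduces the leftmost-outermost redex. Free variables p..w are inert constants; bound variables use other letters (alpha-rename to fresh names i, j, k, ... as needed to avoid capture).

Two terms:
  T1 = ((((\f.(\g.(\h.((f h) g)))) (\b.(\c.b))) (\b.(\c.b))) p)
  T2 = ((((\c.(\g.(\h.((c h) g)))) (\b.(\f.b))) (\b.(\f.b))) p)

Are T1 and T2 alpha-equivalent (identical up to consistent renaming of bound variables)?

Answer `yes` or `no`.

Answer: yes

Derivation:
Term 1: ((((\f.(\g.(\h.((f h) g)))) (\b.(\c.b))) (\b.(\c.b))) p)
Term 2: ((((\c.(\g.(\h.((c h) g)))) (\b.(\f.b))) (\b.(\f.b))) p)
Alpha-equivalence: compare structure up to binder renaming.
Result: True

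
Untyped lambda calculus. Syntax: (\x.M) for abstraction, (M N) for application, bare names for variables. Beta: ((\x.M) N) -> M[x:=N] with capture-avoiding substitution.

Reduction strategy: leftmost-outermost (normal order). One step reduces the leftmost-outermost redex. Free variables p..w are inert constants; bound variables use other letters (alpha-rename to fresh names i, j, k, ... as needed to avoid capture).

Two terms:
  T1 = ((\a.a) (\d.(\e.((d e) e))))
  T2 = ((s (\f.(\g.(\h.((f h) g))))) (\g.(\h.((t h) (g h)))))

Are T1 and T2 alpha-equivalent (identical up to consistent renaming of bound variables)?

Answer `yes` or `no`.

Term 1: ((\a.a) (\d.(\e.((d e) e))))
Term 2: ((s (\f.(\g.(\h.((f h) g))))) (\g.(\h.((t h) (g h)))))
Alpha-equivalence: compare structure up to binder renaming.
Result: False

Answer: no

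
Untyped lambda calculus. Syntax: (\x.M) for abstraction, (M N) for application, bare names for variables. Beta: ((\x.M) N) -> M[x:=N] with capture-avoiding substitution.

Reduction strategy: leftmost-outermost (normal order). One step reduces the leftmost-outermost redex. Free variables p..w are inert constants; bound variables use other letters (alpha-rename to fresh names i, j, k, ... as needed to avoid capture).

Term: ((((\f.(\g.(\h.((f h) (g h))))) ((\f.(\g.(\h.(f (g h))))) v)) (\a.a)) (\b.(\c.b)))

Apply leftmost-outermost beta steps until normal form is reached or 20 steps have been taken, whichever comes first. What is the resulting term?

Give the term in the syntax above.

Answer: (v (\c.(\b.(\c.b))))

Derivation:
Step 0: ((((\f.(\g.(\h.((f h) (g h))))) ((\f.(\g.(\h.(f (g h))))) v)) (\a.a)) (\b.(\c.b)))
Step 1: (((\g.(\h.((((\f.(\g.(\h.(f (g h))))) v) h) (g h)))) (\a.a)) (\b.(\c.b)))
Step 2: ((\h.((((\f.(\g.(\h.(f (g h))))) v) h) ((\a.a) h))) (\b.(\c.b)))
Step 3: ((((\f.(\g.(\h.(f (g h))))) v) (\b.(\c.b))) ((\a.a) (\b.(\c.b))))
Step 4: (((\g.(\h.(v (g h)))) (\b.(\c.b))) ((\a.a) (\b.(\c.b))))
Step 5: ((\h.(v ((\b.(\c.b)) h))) ((\a.a) (\b.(\c.b))))
Step 6: (v ((\b.(\c.b)) ((\a.a) (\b.(\c.b)))))
Step 7: (v (\c.((\a.a) (\b.(\c.b)))))
Step 8: (v (\c.(\b.(\c.b))))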